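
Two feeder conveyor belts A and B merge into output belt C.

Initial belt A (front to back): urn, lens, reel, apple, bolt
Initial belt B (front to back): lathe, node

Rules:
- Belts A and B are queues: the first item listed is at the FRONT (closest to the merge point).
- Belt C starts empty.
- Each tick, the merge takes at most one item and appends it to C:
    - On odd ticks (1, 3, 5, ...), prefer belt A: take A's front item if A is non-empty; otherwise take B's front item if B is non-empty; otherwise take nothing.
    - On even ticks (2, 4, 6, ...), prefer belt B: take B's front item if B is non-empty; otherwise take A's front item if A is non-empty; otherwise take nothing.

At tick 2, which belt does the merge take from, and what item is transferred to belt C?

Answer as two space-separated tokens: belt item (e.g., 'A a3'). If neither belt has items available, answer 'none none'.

Tick 1: prefer A, take urn from A; A=[lens,reel,apple,bolt] B=[lathe,node] C=[urn]
Tick 2: prefer B, take lathe from B; A=[lens,reel,apple,bolt] B=[node] C=[urn,lathe]

Answer: B lathe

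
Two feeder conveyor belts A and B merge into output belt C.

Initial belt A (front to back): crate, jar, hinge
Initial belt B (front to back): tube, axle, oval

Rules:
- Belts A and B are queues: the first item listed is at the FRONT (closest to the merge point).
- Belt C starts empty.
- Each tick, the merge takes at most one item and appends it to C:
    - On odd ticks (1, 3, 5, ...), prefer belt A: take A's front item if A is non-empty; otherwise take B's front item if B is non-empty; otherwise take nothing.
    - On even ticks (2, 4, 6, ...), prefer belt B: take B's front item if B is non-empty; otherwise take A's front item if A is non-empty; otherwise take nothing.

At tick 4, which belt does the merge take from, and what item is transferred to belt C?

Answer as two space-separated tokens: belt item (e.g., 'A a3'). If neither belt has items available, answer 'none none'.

Tick 1: prefer A, take crate from A; A=[jar,hinge] B=[tube,axle,oval] C=[crate]
Tick 2: prefer B, take tube from B; A=[jar,hinge] B=[axle,oval] C=[crate,tube]
Tick 3: prefer A, take jar from A; A=[hinge] B=[axle,oval] C=[crate,tube,jar]
Tick 4: prefer B, take axle from B; A=[hinge] B=[oval] C=[crate,tube,jar,axle]

Answer: B axle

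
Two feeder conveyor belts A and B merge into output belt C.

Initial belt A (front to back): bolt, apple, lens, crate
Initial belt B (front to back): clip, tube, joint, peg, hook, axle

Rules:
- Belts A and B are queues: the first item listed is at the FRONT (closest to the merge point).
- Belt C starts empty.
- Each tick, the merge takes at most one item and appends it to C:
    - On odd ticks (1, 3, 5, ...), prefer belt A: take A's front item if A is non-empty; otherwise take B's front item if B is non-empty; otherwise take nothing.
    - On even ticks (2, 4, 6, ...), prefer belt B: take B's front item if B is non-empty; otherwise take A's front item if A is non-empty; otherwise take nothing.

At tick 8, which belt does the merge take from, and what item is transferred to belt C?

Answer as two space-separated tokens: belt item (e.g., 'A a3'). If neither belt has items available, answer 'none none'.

Tick 1: prefer A, take bolt from A; A=[apple,lens,crate] B=[clip,tube,joint,peg,hook,axle] C=[bolt]
Tick 2: prefer B, take clip from B; A=[apple,lens,crate] B=[tube,joint,peg,hook,axle] C=[bolt,clip]
Tick 3: prefer A, take apple from A; A=[lens,crate] B=[tube,joint,peg,hook,axle] C=[bolt,clip,apple]
Tick 4: prefer B, take tube from B; A=[lens,crate] B=[joint,peg,hook,axle] C=[bolt,clip,apple,tube]
Tick 5: prefer A, take lens from A; A=[crate] B=[joint,peg,hook,axle] C=[bolt,clip,apple,tube,lens]
Tick 6: prefer B, take joint from B; A=[crate] B=[peg,hook,axle] C=[bolt,clip,apple,tube,lens,joint]
Tick 7: prefer A, take crate from A; A=[-] B=[peg,hook,axle] C=[bolt,clip,apple,tube,lens,joint,crate]
Tick 8: prefer B, take peg from B; A=[-] B=[hook,axle] C=[bolt,clip,apple,tube,lens,joint,crate,peg]

Answer: B peg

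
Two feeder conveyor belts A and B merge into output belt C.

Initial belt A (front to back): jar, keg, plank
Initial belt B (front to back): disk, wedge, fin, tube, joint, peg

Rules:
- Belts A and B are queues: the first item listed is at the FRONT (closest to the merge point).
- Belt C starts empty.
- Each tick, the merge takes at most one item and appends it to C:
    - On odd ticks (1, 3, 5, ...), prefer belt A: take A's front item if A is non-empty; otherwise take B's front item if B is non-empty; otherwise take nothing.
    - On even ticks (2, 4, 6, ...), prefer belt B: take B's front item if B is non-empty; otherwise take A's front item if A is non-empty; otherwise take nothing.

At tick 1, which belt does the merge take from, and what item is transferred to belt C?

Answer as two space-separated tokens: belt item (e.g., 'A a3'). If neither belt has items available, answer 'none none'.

Answer: A jar

Derivation:
Tick 1: prefer A, take jar from A; A=[keg,plank] B=[disk,wedge,fin,tube,joint,peg] C=[jar]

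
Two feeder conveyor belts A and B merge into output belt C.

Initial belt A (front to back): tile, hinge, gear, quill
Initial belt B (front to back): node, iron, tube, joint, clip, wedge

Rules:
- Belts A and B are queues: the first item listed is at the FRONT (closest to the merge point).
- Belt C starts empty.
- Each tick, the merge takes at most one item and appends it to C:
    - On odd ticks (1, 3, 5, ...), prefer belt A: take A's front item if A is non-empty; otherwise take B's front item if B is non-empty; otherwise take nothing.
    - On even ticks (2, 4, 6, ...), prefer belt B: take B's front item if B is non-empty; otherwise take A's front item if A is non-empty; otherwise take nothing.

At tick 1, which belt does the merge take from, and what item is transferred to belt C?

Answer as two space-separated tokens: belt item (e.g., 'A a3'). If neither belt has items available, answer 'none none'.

Tick 1: prefer A, take tile from A; A=[hinge,gear,quill] B=[node,iron,tube,joint,clip,wedge] C=[tile]

Answer: A tile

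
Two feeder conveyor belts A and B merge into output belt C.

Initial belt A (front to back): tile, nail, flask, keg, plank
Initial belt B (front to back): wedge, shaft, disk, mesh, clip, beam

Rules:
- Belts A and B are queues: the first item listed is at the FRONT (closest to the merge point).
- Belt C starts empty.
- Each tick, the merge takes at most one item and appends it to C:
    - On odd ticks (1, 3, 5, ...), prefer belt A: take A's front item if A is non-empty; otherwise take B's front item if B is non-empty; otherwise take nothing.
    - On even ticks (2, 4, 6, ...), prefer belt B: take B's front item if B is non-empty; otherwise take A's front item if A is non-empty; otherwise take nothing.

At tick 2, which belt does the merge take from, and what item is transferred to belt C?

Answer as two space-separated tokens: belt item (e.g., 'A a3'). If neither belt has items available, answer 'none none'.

Answer: B wedge

Derivation:
Tick 1: prefer A, take tile from A; A=[nail,flask,keg,plank] B=[wedge,shaft,disk,mesh,clip,beam] C=[tile]
Tick 2: prefer B, take wedge from B; A=[nail,flask,keg,plank] B=[shaft,disk,mesh,clip,beam] C=[tile,wedge]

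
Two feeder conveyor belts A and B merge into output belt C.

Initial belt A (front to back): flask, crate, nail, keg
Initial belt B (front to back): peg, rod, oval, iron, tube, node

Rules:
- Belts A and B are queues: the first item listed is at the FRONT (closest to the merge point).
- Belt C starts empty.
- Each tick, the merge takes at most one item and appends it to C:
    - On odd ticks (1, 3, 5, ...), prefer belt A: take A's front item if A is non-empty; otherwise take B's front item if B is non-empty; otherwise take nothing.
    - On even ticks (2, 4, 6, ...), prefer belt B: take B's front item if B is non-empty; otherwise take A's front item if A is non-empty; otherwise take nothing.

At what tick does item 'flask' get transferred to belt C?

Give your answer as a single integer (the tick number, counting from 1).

Tick 1: prefer A, take flask from A; A=[crate,nail,keg] B=[peg,rod,oval,iron,tube,node] C=[flask]

Answer: 1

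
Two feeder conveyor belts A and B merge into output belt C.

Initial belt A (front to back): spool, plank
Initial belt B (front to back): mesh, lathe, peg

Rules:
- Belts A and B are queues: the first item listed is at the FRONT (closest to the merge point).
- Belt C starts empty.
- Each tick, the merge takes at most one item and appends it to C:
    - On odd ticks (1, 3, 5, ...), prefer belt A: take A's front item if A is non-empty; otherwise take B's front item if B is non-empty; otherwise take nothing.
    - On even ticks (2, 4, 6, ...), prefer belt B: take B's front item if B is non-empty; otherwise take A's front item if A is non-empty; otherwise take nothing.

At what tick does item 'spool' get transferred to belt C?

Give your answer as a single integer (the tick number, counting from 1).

Answer: 1

Derivation:
Tick 1: prefer A, take spool from A; A=[plank] B=[mesh,lathe,peg] C=[spool]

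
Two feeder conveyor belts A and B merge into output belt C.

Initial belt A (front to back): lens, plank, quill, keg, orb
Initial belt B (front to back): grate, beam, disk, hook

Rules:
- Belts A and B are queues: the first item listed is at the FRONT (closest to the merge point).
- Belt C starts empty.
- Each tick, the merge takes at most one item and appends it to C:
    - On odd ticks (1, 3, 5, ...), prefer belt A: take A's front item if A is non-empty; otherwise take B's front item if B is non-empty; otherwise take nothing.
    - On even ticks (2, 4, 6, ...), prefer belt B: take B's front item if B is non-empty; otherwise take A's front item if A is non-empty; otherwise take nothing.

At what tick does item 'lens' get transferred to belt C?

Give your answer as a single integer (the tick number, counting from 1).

Tick 1: prefer A, take lens from A; A=[plank,quill,keg,orb] B=[grate,beam,disk,hook] C=[lens]

Answer: 1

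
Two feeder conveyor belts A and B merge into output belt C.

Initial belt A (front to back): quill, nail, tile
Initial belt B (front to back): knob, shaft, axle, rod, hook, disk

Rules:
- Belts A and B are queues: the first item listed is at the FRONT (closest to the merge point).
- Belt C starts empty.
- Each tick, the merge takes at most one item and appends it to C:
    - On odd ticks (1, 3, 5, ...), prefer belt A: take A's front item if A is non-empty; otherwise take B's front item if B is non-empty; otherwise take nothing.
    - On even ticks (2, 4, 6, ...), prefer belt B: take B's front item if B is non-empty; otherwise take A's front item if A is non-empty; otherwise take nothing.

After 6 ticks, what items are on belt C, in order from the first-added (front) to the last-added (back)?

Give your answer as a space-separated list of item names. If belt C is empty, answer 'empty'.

Tick 1: prefer A, take quill from A; A=[nail,tile] B=[knob,shaft,axle,rod,hook,disk] C=[quill]
Tick 2: prefer B, take knob from B; A=[nail,tile] B=[shaft,axle,rod,hook,disk] C=[quill,knob]
Tick 3: prefer A, take nail from A; A=[tile] B=[shaft,axle,rod,hook,disk] C=[quill,knob,nail]
Tick 4: prefer B, take shaft from B; A=[tile] B=[axle,rod,hook,disk] C=[quill,knob,nail,shaft]
Tick 5: prefer A, take tile from A; A=[-] B=[axle,rod,hook,disk] C=[quill,knob,nail,shaft,tile]
Tick 6: prefer B, take axle from B; A=[-] B=[rod,hook,disk] C=[quill,knob,nail,shaft,tile,axle]

Answer: quill knob nail shaft tile axle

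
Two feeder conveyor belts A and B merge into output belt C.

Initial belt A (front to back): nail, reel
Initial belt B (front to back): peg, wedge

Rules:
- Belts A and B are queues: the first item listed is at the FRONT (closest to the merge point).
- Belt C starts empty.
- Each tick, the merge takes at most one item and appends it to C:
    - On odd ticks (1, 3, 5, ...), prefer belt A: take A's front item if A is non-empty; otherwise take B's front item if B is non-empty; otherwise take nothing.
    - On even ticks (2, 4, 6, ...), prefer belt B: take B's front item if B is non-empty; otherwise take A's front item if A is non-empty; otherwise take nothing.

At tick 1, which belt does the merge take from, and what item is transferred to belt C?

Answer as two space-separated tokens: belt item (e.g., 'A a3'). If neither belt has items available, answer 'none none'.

Answer: A nail

Derivation:
Tick 1: prefer A, take nail from A; A=[reel] B=[peg,wedge] C=[nail]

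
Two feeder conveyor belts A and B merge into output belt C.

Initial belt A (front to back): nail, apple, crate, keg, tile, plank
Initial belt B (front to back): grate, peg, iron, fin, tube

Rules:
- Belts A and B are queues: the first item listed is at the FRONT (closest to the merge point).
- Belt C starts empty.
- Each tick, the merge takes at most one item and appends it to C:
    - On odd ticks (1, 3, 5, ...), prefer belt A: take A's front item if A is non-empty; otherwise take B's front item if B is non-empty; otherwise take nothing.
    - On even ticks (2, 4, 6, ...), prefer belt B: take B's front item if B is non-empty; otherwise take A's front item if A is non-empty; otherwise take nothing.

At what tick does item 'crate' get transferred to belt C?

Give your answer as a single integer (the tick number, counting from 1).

Tick 1: prefer A, take nail from A; A=[apple,crate,keg,tile,plank] B=[grate,peg,iron,fin,tube] C=[nail]
Tick 2: prefer B, take grate from B; A=[apple,crate,keg,tile,plank] B=[peg,iron,fin,tube] C=[nail,grate]
Tick 3: prefer A, take apple from A; A=[crate,keg,tile,plank] B=[peg,iron,fin,tube] C=[nail,grate,apple]
Tick 4: prefer B, take peg from B; A=[crate,keg,tile,plank] B=[iron,fin,tube] C=[nail,grate,apple,peg]
Tick 5: prefer A, take crate from A; A=[keg,tile,plank] B=[iron,fin,tube] C=[nail,grate,apple,peg,crate]

Answer: 5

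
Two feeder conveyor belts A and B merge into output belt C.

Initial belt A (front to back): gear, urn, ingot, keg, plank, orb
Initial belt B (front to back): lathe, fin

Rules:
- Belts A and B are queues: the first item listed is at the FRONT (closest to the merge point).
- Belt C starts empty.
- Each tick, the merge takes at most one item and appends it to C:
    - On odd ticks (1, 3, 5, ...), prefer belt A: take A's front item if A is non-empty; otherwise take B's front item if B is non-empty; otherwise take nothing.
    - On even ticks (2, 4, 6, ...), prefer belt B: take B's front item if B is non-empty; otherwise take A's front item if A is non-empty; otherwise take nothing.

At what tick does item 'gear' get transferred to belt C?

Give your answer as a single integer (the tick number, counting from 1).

Answer: 1

Derivation:
Tick 1: prefer A, take gear from A; A=[urn,ingot,keg,plank,orb] B=[lathe,fin] C=[gear]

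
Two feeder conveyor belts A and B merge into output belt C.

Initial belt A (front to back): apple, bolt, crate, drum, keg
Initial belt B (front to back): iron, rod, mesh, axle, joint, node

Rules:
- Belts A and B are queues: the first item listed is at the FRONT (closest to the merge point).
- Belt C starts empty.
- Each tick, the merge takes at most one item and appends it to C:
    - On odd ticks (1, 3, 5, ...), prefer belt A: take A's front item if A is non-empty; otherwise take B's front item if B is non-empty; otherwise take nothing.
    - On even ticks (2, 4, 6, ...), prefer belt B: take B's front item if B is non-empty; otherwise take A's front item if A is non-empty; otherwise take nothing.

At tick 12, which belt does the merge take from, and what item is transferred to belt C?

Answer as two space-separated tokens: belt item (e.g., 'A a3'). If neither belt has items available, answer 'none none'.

Answer: none none

Derivation:
Tick 1: prefer A, take apple from A; A=[bolt,crate,drum,keg] B=[iron,rod,mesh,axle,joint,node] C=[apple]
Tick 2: prefer B, take iron from B; A=[bolt,crate,drum,keg] B=[rod,mesh,axle,joint,node] C=[apple,iron]
Tick 3: prefer A, take bolt from A; A=[crate,drum,keg] B=[rod,mesh,axle,joint,node] C=[apple,iron,bolt]
Tick 4: prefer B, take rod from B; A=[crate,drum,keg] B=[mesh,axle,joint,node] C=[apple,iron,bolt,rod]
Tick 5: prefer A, take crate from A; A=[drum,keg] B=[mesh,axle,joint,node] C=[apple,iron,bolt,rod,crate]
Tick 6: prefer B, take mesh from B; A=[drum,keg] B=[axle,joint,node] C=[apple,iron,bolt,rod,crate,mesh]
Tick 7: prefer A, take drum from A; A=[keg] B=[axle,joint,node] C=[apple,iron,bolt,rod,crate,mesh,drum]
Tick 8: prefer B, take axle from B; A=[keg] B=[joint,node] C=[apple,iron,bolt,rod,crate,mesh,drum,axle]
Tick 9: prefer A, take keg from A; A=[-] B=[joint,node] C=[apple,iron,bolt,rod,crate,mesh,drum,axle,keg]
Tick 10: prefer B, take joint from B; A=[-] B=[node] C=[apple,iron,bolt,rod,crate,mesh,drum,axle,keg,joint]
Tick 11: prefer A, take node from B; A=[-] B=[-] C=[apple,iron,bolt,rod,crate,mesh,drum,axle,keg,joint,node]
Tick 12: prefer B, both empty, nothing taken; A=[-] B=[-] C=[apple,iron,bolt,rod,crate,mesh,drum,axle,keg,joint,node]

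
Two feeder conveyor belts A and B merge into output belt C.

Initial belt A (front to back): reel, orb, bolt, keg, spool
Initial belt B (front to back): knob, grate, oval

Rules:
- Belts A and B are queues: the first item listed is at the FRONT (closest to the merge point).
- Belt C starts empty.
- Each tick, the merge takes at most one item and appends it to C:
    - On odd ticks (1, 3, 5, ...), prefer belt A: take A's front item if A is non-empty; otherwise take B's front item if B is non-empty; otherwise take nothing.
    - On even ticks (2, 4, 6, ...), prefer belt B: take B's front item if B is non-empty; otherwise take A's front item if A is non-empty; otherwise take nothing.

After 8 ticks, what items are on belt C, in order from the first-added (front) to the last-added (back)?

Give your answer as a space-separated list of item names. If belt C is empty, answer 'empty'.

Answer: reel knob orb grate bolt oval keg spool

Derivation:
Tick 1: prefer A, take reel from A; A=[orb,bolt,keg,spool] B=[knob,grate,oval] C=[reel]
Tick 2: prefer B, take knob from B; A=[orb,bolt,keg,spool] B=[grate,oval] C=[reel,knob]
Tick 3: prefer A, take orb from A; A=[bolt,keg,spool] B=[grate,oval] C=[reel,knob,orb]
Tick 4: prefer B, take grate from B; A=[bolt,keg,spool] B=[oval] C=[reel,knob,orb,grate]
Tick 5: prefer A, take bolt from A; A=[keg,spool] B=[oval] C=[reel,knob,orb,grate,bolt]
Tick 6: prefer B, take oval from B; A=[keg,spool] B=[-] C=[reel,knob,orb,grate,bolt,oval]
Tick 7: prefer A, take keg from A; A=[spool] B=[-] C=[reel,knob,orb,grate,bolt,oval,keg]
Tick 8: prefer B, take spool from A; A=[-] B=[-] C=[reel,knob,orb,grate,bolt,oval,keg,spool]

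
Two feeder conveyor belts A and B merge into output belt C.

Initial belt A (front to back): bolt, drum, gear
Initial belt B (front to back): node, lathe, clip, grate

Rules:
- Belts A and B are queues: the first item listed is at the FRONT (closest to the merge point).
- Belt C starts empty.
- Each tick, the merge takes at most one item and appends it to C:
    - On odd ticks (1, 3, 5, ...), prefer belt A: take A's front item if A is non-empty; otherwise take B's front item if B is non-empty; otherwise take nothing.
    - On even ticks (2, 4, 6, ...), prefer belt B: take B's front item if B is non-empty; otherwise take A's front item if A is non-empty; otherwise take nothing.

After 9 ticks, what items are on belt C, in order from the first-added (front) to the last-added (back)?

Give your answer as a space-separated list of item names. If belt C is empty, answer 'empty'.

Answer: bolt node drum lathe gear clip grate

Derivation:
Tick 1: prefer A, take bolt from A; A=[drum,gear] B=[node,lathe,clip,grate] C=[bolt]
Tick 2: prefer B, take node from B; A=[drum,gear] B=[lathe,clip,grate] C=[bolt,node]
Tick 3: prefer A, take drum from A; A=[gear] B=[lathe,clip,grate] C=[bolt,node,drum]
Tick 4: prefer B, take lathe from B; A=[gear] B=[clip,grate] C=[bolt,node,drum,lathe]
Tick 5: prefer A, take gear from A; A=[-] B=[clip,grate] C=[bolt,node,drum,lathe,gear]
Tick 6: prefer B, take clip from B; A=[-] B=[grate] C=[bolt,node,drum,lathe,gear,clip]
Tick 7: prefer A, take grate from B; A=[-] B=[-] C=[bolt,node,drum,lathe,gear,clip,grate]
Tick 8: prefer B, both empty, nothing taken; A=[-] B=[-] C=[bolt,node,drum,lathe,gear,clip,grate]
Tick 9: prefer A, both empty, nothing taken; A=[-] B=[-] C=[bolt,node,drum,lathe,gear,clip,grate]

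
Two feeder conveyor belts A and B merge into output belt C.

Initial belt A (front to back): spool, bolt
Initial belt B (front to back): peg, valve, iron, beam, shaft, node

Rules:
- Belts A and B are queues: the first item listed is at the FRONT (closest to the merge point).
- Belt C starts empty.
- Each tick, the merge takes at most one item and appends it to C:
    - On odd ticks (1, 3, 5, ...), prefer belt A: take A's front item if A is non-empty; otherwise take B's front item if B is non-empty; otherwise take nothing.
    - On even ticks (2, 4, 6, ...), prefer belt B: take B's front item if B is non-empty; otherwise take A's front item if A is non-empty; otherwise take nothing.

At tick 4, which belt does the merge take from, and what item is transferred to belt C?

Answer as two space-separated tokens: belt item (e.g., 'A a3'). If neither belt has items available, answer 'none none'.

Answer: B valve

Derivation:
Tick 1: prefer A, take spool from A; A=[bolt] B=[peg,valve,iron,beam,shaft,node] C=[spool]
Tick 2: prefer B, take peg from B; A=[bolt] B=[valve,iron,beam,shaft,node] C=[spool,peg]
Tick 3: prefer A, take bolt from A; A=[-] B=[valve,iron,beam,shaft,node] C=[spool,peg,bolt]
Tick 4: prefer B, take valve from B; A=[-] B=[iron,beam,shaft,node] C=[spool,peg,bolt,valve]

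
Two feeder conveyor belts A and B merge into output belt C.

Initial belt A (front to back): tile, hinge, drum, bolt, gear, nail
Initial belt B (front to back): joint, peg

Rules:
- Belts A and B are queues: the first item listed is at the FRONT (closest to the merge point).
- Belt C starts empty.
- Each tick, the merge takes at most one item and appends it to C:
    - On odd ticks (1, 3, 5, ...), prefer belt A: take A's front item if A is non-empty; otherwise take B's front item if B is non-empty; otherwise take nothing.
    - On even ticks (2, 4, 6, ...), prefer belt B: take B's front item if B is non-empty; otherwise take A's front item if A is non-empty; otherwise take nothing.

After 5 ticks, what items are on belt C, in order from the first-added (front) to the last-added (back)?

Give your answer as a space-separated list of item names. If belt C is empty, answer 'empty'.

Tick 1: prefer A, take tile from A; A=[hinge,drum,bolt,gear,nail] B=[joint,peg] C=[tile]
Tick 2: prefer B, take joint from B; A=[hinge,drum,bolt,gear,nail] B=[peg] C=[tile,joint]
Tick 3: prefer A, take hinge from A; A=[drum,bolt,gear,nail] B=[peg] C=[tile,joint,hinge]
Tick 4: prefer B, take peg from B; A=[drum,bolt,gear,nail] B=[-] C=[tile,joint,hinge,peg]
Tick 5: prefer A, take drum from A; A=[bolt,gear,nail] B=[-] C=[tile,joint,hinge,peg,drum]

Answer: tile joint hinge peg drum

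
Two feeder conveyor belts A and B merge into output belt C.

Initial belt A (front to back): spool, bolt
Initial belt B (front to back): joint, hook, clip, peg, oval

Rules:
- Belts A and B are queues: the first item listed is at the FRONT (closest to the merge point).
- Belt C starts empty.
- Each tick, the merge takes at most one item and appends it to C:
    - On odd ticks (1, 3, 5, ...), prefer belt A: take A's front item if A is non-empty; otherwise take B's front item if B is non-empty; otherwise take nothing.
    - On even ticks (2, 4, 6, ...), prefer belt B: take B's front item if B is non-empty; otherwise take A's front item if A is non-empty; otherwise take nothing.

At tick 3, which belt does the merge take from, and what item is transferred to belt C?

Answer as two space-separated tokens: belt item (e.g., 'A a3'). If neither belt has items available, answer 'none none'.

Answer: A bolt

Derivation:
Tick 1: prefer A, take spool from A; A=[bolt] B=[joint,hook,clip,peg,oval] C=[spool]
Tick 2: prefer B, take joint from B; A=[bolt] B=[hook,clip,peg,oval] C=[spool,joint]
Tick 3: prefer A, take bolt from A; A=[-] B=[hook,clip,peg,oval] C=[spool,joint,bolt]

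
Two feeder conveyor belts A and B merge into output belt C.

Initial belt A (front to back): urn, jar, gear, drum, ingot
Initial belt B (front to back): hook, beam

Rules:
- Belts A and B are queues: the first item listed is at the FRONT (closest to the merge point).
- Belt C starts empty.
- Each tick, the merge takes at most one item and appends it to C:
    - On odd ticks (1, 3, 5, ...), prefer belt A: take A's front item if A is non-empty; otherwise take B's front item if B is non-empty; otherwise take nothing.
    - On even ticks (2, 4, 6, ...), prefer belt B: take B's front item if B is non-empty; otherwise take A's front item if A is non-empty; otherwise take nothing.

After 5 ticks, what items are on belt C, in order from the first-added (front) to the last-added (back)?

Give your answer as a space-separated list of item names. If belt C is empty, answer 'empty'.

Answer: urn hook jar beam gear

Derivation:
Tick 1: prefer A, take urn from A; A=[jar,gear,drum,ingot] B=[hook,beam] C=[urn]
Tick 2: prefer B, take hook from B; A=[jar,gear,drum,ingot] B=[beam] C=[urn,hook]
Tick 3: prefer A, take jar from A; A=[gear,drum,ingot] B=[beam] C=[urn,hook,jar]
Tick 4: prefer B, take beam from B; A=[gear,drum,ingot] B=[-] C=[urn,hook,jar,beam]
Tick 5: prefer A, take gear from A; A=[drum,ingot] B=[-] C=[urn,hook,jar,beam,gear]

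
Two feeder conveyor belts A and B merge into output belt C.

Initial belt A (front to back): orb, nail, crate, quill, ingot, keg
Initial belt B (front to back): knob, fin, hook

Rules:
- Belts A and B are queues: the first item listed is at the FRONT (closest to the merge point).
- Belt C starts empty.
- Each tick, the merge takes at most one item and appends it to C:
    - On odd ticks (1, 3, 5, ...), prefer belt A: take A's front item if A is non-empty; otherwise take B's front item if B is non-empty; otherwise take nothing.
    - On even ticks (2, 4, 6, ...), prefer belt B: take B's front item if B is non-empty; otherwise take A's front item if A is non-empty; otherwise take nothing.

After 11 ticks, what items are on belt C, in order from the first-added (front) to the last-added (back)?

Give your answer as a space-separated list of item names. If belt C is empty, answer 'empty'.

Answer: orb knob nail fin crate hook quill ingot keg

Derivation:
Tick 1: prefer A, take orb from A; A=[nail,crate,quill,ingot,keg] B=[knob,fin,hook] C=[orb]
Tick 2: prefer B, take knob from B; A=[nail,crate,quill,ingot,keg] B=[fin,hook] C=[orb,knob]
Tick 3: prefer A, take nail from A; A=[crate,quill,ingot,keg] B=[fin,hook] C=[orb,knob,nail]
Tick 4: prefer B, take fin from B; A=[crate,quill,ingot,keg] B=[hook] C=[orb,knob,nail,fin]
Tick 5: prefer A, take crate from A; A=[quill,ingot,keg] B=[hook] C=[orb,knob,nail,fin,crate]
Tick 6: prefer B, take hook from B; A=[quill,ingot,keg] B=[-] C=[orb,knob,nail,fin,crate,hook]
Tick 7: prefer A, take quill from A; A=[ingot,keg] B=[-] C=[orb,knob,nail,fin,crate,hook,quill]
Tick 8: prefer B, take ingot from A; A=[keg] B=[-] C=[orb,knob,nail,fin,crate,hook,quill,ingot]
Tick 9: prefer A, take keg from A; A=[-] B=[-] C=[orb,knob,nail,fin,crate,hook,quill,ingot,keg]
Tick 10: prefer B, both empty, nothing taken; A=[-] B=[-] C=[orb,knob,nail,fin,crate,hook,quill,ingot,keg]
Tick 11: prefer A, both empty, nothing taken; A=[-] B=[-] C=[orb,knob,nail,fin,crate,hook,quill,ingot,keg]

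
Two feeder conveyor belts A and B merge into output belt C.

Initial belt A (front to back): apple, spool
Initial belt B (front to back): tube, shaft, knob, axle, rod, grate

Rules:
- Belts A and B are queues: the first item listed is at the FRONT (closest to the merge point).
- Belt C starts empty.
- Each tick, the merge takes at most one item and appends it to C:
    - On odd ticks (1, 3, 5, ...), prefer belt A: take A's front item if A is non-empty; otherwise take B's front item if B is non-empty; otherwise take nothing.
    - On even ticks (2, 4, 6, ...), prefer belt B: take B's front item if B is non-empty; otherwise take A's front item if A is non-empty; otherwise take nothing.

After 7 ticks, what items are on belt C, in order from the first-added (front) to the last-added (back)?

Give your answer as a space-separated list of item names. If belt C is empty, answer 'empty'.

Tick 1: prefer A, take apple from A; A=[spool] B=[tube,shaft,knob,axle,rod,grate] C=[apple]
Tick 2: prefer B, take tube from B; A=[spool] B=[shaft,knob,axle,rod,grate] C=[apple,tube]
Tick 3: prefer A, take spool from A; A=[-] B=[shaft,knob,axle,rod,grate] C=[apple,tube,spool]
Tick 4: prefer B, take shaft from B; A=[-] B=[knob,axle,rod,grate] C=[apple,tube,spool,shaft]
Tick 5: prefer A, take knob from B; A=[-] B=[axle,rod,grate] C=[apple,tube,spool,shaft,knob]
Tick 6: prefer B, take axle from B; A=[-] B=[rod,grate] C=[apple,tube,spool,shaft,knob,axle]
Tick 7: prefer A, take rod from B; A=[-] B=[grate] C=[apple,tube,spool,shaft,knob,axle,rod]

Answer: apple tube spool shaft knob axle rod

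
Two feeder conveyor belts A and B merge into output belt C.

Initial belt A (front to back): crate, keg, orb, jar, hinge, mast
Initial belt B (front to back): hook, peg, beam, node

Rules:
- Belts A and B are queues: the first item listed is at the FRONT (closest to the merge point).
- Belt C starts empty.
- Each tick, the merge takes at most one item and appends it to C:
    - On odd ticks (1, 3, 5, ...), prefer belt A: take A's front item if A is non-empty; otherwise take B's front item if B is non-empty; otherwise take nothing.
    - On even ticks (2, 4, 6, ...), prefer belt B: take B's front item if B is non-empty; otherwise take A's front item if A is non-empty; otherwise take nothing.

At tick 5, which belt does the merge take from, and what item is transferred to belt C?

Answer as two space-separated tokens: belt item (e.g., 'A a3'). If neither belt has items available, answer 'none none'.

Tick 1: prefer A, take crate from A; A=[keg,orb,jar,hinge,mast] B=[hook,peg,beam,node] C=[crate]
Tick 2: prefer B, take hook from B; A=[keg,orb,jar,hinge,mast] B=[peg,beam,node] C=[crate,hook]
Tick 3: prefer A, take keg from A; A=[orb,jar,hinge,mast] B=[peg,beam,node] C=[crate,hook,keg]
Tick 4: prefer B, take peg from B; A=[orb,jar,hinge,mast] B=[beam,node] C=[crate,hook,keg,peg]
Tick 5: prefer A, take orb from A; A=[jar,hinge,mast] B=[beam,node] C=[crate,hook,keg,peg,orb]

Answer: A orb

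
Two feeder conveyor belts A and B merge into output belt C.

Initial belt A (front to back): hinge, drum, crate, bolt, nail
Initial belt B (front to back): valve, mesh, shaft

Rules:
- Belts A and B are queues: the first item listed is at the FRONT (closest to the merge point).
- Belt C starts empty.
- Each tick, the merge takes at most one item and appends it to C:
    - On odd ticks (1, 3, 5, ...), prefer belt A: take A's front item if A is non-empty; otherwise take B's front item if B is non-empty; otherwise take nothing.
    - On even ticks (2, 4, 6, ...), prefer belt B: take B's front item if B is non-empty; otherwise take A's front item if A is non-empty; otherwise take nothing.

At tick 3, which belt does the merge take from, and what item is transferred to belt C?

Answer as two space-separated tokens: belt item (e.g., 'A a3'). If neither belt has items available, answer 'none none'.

Answer: A drum

Derivation:
Tick 1: prefer A, take hinge from A; A=[drum,crate,bolt,nail] B=[valve,mesh,shaft] C=[hinge]
Tick 2: prefer B, take valve from B; A=[drum,crate,bolt,nail] B=[mesh,shaft] C=[hinge,valve]
Tick 3: prefer A, take drum from A; A=[crate,bolt,nail] B=[mesh,shaft] C=[hinge,valve,drum]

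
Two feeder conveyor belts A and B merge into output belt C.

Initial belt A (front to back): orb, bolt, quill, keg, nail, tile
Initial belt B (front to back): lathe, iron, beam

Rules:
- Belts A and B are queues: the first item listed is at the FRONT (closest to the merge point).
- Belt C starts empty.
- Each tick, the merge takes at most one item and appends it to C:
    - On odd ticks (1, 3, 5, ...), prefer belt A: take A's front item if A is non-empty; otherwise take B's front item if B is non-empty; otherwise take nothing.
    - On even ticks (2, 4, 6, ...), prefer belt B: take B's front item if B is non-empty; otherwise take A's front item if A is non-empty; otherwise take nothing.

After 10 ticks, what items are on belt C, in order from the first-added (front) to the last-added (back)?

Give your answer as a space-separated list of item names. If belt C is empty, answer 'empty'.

Answer: orb lathe bolt iron quill beam keg nail tile

Derivation:
Tick 1: prefer A, take orb from A; A=[bolt,quill,keg,nail,tile] B=[lathe,iron,beam] C=[orb]
Tick 2: prefer B, take lathe from B; A=[bolt,quill,keg,nail,tile] B=[iron,beam] C=[orb,lathe]
Tick 3: prefer A, take bolt from A; A=[quill,keg,nail,tile] B=[iron,beam] C=[orb,lathe,bolt]
Tick 4: prefer B, take iron from B; A=[quill,keg,nail,tile] B=[beam] C=[orb,lathe,bolt,iron]
Tick 5: prefer A, take quill from A; A=[keg,nail,tile] B=[beam] C=[orb,lathe,bolt,iron,quill]
Tick 6: prefer B, take beam from B; A=[keg,nail,tile] B=[-] C=[orb,lathe,bolt,iron,quill,beam]
Tick 7: prefer A, take keg from A; A=[nail,tile] B=[-] C=[orb,lathe,bolt,iron,quill,beam,keg]
Tick 8: prefer B, take nail from A; A=[tile] B=[-] C=[orb,lathe,bolt,iron,quill,beam,keg,nail]
Tick 9: prefer A, take tile from A; A=[-] B=[-] C=[orb,lathe,bolt,iron,quill,beam,keg,nail,tile]
Tick 10: prefer B, both empty, nothing taken; A=[-] B=[-] C=[orb,lathe,bolt,iron,quill,beam,keg,nail,tile]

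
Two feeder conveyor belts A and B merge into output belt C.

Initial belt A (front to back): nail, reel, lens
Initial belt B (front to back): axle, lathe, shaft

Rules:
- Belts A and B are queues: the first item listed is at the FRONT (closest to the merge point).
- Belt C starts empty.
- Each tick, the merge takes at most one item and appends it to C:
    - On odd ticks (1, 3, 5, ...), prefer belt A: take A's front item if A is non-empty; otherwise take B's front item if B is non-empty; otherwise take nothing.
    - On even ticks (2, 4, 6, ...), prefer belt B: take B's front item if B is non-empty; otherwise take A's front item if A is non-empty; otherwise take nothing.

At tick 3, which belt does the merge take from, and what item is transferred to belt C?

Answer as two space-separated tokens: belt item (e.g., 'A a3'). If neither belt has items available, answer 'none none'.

Tick 1: prefer A, take nail from A; A=[reel,lens] B=[axle,lathe,shaft] C=[nail]
Tick 2: prefer B, take axle from B; A=[reel,lens] B=[lathe,shaft] C=[nail,axle]
Tick 3: prefer A, take reel from A; A=[lens] B=[lathe,shaft] C=[nail,axle,reel]

Answer: A reel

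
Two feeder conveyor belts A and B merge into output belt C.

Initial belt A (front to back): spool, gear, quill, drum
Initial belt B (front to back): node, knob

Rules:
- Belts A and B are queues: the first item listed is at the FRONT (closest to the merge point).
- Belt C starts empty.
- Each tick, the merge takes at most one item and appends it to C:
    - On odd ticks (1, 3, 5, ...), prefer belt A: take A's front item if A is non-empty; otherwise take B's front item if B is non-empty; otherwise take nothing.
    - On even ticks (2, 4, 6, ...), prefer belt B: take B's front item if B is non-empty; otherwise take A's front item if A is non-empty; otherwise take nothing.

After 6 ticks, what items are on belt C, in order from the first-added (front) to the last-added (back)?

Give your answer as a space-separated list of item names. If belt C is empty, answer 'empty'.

Tick 1: prefer A, take spool from A; A=[gear,quill,drum] B=[node,knob] C=[spool]
Tick 2: prefer B, take node from B; A=[gear,quill,drum] B=[knob] C=[spool,node]
Tick 3: prefer A, take gear from A; A=[quill,drum] B=[knob] C=[spool,node,gear]
Tick 4: prefer B, take knob from B; A=[quill,drum] B=[-] C=[spool,node,gear,knob]
Tick 5: prefer A, take quill from A; A=[drum] B=[-] C=[spool,node,gear,knob,quill]
Tick 6: prefer B, take drum from A; A=[-] B=[-] C=[spool,node,gear,knob,quill,drum]

Answer: spool node gear knob quill drum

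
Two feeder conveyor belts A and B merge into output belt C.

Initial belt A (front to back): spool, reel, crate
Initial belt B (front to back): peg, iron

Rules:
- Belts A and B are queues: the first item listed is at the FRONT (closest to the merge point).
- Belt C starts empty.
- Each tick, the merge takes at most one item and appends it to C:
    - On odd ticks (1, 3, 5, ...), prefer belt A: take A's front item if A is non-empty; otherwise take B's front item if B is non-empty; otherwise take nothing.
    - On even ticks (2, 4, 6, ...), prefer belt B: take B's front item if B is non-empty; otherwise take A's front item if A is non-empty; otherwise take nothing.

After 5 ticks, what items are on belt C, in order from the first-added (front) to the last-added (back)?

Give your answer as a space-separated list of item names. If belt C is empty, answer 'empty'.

Tick 1: prefer A, take spool from A; A=[reel,crate] B=[peg,iron] C=[spool]
Tick 2: prefer B, take peg from B; A=[reel,crate] B=[iron] C=[spool,peg]
Tick 3: prefer A, take reel from A; A=[crate] B=[iron] C=[spool,peg,reel]
Tick 4: prefer B, take iron from B; A=[crate] B=[-] C=[spool,peg,reel,iron]
Tick 5: prefer A, take crate from A; A=[-] B=[-] C=[spool,peg,reel,iron,crate]

Answer: spool peg reel iron crate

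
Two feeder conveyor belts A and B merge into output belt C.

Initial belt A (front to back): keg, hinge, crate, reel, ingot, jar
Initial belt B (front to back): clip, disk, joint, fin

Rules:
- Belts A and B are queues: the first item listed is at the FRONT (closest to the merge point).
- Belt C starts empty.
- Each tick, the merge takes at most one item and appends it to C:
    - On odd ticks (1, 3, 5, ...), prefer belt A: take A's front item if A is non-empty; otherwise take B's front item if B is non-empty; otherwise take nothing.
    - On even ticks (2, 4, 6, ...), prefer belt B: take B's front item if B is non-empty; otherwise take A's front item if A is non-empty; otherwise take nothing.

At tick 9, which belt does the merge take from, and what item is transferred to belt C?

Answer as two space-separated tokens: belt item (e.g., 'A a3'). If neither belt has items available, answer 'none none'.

Tick 1: prefer A, take keg from A; A=[hinge,crate,reel,ingot,jar] B=[clip,disk,joint,fin] C=[keg]
Tick 2: prefer B, take clip from B; A=[hinge,crate,reel,ingot,jar] B=[disk,joint,fin] C=[keg,clip]
Tick 3: prefer A, take hinge from A; A=[crate,reel,ingot,jar] B=[disk,joint,fin] C=[keg,clip,hinge]
Tick 4: prefer B, take disk from B; A=[crate,reel,ingot,jar] B=[joint,fin] C=[keg,clip,hinge,disk]
Tick 5: prefer A, take crate from A; A=[reel,ingot,jar] B=[joint,fin] C=[keg,clip,hinge,disk,crate]
Tick 6: prefer B, take joint from B; A=[reel,ingot,jar] B=[fin] C=[keg,clip,hinge,disk,crate,joint]
Tick 7: prefer A, take reel from A; A=[ingot,jar] B=[fin] C=[keg,clip,hinge,disk,crate,joint,reel]
Tick 8: prefer B, take fin from B; A=[ingot,jar] B=[-] C=[keg,clip,hinge,disk,crate,joint,reel,fin]
Tick 9: prefer A, take ingot from A; A=[jar] B=[-] C=[keg,clip,hinge,disk,crate,joint,reel,fin,ingot]

Answer: A ingot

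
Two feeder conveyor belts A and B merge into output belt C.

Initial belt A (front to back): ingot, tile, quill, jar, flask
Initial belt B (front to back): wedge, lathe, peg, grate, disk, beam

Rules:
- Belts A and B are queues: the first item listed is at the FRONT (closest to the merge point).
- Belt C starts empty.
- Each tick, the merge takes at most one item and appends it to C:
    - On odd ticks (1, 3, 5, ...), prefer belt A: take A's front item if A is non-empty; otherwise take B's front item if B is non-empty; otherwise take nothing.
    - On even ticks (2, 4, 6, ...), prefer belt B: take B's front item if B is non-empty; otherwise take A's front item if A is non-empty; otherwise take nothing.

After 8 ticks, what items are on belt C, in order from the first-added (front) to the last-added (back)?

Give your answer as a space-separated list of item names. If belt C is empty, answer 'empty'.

Tick 1: prefer A, take ingot from A; A=[tile,quill,jar,flask] B=[wedge,lathe,peg,grate,disk,beam] C=[ingot]
Tick 2: prefer B, take wedge from B; A=[tile,quill,jar,flask] B=[lathe,peg,grate,disk,beam] C=[ingot,wedge]
Tick 3: prefer A, take tile from A; A=[quill,jar,flask] B=[lathe,peg,grate,disk,beam] C=[ingot,wedge,tile]
Tick 4: prefer B, take lathe from B; A=[quill,jar,flask] B=[peg,grate,disk,beam] C=[ingot,wedge,tile,lathe]
Tick 5: prefer A, take quill from A; A=[jar,flask] B=[peg,grate,disk,beam] C=[ingot,wedge,tile,lathe,quill]
Tick 6: prefer B, take peg from B; A=[jar,flask] B=[grate,disk,beam] C=[ingot,wedge,tile,lathe,quill,peg]
Tick 7: prefer A, take jar from A; A=[flask] B=[grate,disk,beam] C=[ingot,wedge,tile,lathe,quill,peg,jar]
Tick 8: prefer B, take grate from B; A=[flask] B=[disk,beam] C=[ingot,wedge,tile,lathe,quill,peg,jar,grate]

Answer: ingot wedge tile lathe quill peg jar grate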